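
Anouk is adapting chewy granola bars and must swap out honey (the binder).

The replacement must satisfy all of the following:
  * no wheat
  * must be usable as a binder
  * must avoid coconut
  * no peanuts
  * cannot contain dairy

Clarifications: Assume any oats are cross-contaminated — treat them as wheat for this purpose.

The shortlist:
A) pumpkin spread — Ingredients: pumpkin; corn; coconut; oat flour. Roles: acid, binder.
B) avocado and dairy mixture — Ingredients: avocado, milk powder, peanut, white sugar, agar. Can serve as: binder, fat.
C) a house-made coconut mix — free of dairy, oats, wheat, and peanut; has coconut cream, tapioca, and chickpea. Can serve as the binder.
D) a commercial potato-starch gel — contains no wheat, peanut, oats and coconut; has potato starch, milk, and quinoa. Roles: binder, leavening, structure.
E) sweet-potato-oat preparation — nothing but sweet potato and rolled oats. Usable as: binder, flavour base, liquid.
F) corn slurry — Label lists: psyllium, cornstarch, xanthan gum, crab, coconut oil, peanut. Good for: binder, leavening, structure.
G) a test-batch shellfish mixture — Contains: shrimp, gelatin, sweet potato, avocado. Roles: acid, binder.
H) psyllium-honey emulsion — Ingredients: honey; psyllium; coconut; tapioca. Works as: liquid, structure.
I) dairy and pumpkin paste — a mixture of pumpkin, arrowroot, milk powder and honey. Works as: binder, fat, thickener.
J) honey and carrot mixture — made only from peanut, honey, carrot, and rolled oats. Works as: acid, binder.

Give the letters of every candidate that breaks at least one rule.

A, B, C, D, E, F, H, I, J

A: has oat flour, so not wheat-free; has coconut, so not coconut-free — no
B: has peanut, so not peanut-free; has milk powder, so not dairy-free — no
C: has coconut cream, so not coconut-free — reject
D: has milk, so not dairy-free — reject
E: has rolled oats, so not wheat-free — no
F: has peanut, so not peanut-free; has coconut oil, so not coconut-free — reject
G: works as a binder, no peanut, no dairy — keep
H: not usable as a binder; has coconut, so not coconut-free — reject
I: has milk powder, so not dairy-free — no
J: has rolled oats, so not wheat-free; has peanut, so not peanut-free — reject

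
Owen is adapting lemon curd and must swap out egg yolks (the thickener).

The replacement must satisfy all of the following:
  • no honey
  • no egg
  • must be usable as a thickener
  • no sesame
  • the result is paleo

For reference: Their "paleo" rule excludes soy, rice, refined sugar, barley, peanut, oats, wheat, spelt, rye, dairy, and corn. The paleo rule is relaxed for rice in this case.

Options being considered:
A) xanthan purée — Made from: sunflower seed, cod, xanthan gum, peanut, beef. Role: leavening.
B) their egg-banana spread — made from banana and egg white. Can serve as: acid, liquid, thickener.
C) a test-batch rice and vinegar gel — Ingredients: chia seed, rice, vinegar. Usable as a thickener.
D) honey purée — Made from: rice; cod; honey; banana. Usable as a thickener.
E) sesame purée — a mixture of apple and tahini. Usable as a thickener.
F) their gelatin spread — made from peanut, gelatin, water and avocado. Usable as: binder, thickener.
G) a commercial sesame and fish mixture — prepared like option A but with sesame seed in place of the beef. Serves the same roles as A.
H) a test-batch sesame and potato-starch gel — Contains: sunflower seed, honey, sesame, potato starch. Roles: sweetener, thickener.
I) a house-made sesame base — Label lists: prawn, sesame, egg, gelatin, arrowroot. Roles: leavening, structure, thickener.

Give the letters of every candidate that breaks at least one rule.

A, B, D, E, F, G, H, I

A: not usable as a thickener; has peanut, so not paleo — no
B: has egg white, so not egg-free — out
C: rice is permitted under the paleo carve-out; nothing else excluded — keep
D: has honey, so not honey-free — no
E: has tahini, so not sesame-free — out
F: has peanut, so not paleo — reject
G: not usable as a thickener; has peanut, so not paleo (and 1 more) — reject
H: has honey, so not honey-free; has sesame, so not sesame-free — no
I: has egg, so not egg-free; has sesame, so not sesame-free — reject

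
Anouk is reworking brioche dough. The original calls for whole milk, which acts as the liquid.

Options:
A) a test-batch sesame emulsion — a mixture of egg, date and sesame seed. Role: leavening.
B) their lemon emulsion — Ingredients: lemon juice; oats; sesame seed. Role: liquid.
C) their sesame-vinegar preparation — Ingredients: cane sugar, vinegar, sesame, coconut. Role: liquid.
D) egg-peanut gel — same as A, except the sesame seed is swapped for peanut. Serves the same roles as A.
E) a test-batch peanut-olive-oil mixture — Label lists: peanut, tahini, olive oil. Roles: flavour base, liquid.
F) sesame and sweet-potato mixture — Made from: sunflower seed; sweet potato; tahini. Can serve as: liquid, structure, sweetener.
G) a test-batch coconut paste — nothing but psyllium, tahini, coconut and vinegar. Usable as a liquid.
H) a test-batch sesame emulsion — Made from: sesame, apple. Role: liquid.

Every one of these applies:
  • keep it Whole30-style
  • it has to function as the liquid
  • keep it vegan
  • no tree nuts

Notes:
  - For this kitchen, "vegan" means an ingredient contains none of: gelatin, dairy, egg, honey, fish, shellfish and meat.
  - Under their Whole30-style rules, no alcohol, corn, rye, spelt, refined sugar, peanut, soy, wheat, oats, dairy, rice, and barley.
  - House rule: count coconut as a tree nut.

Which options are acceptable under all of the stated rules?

F, H

A: not usable as a liquid; has egg, so not vegan — reject
B: has oats, so not Whole30-style — reject
C: has cane sugar, so not Whole30-style; has coconut, so not tree-nut-free — no
D: not usable as a liquid; has egg, so not vegan (and 1 more) — no
E: has peanut, so not Whole30-style — no
F: tree-nut-free, vegan — OK
G: has coconut, so not tree-nut-free — out
H: nothing on the exclusion list — valid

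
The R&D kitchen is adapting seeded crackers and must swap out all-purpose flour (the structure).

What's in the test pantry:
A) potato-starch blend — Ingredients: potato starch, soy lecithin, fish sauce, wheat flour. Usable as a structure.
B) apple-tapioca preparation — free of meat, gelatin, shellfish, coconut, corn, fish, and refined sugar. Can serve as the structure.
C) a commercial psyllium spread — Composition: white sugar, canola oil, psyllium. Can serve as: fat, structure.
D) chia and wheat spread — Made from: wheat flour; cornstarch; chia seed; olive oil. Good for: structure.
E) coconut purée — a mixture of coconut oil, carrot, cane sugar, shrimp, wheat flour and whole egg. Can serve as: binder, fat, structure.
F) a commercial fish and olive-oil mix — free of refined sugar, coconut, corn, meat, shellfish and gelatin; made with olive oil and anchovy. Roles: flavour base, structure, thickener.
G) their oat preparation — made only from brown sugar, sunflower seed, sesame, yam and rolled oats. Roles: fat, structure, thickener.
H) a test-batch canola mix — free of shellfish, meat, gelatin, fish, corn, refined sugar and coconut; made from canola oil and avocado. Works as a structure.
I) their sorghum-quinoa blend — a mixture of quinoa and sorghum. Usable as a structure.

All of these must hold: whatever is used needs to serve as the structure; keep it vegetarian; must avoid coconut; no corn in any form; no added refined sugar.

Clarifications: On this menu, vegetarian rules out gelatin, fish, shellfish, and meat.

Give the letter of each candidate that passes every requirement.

B, H, I

A: has fish sauce, so not vegetarian — out
B: every rule checks out — OK
C: has white sugar, so not no-added-sugar — out
D: has cornstarch, so not corn-free — no
E: has shrimp, so not vegetarian; has cane sugar, so not no-added-sugar (and 1 more) — reject
F: has anchovy, so not vegetarian — no
G: has brown sugar, so not no-added-sugar — reject
H: vegetarian, no corn — keep
I: all constraints satisfied — valid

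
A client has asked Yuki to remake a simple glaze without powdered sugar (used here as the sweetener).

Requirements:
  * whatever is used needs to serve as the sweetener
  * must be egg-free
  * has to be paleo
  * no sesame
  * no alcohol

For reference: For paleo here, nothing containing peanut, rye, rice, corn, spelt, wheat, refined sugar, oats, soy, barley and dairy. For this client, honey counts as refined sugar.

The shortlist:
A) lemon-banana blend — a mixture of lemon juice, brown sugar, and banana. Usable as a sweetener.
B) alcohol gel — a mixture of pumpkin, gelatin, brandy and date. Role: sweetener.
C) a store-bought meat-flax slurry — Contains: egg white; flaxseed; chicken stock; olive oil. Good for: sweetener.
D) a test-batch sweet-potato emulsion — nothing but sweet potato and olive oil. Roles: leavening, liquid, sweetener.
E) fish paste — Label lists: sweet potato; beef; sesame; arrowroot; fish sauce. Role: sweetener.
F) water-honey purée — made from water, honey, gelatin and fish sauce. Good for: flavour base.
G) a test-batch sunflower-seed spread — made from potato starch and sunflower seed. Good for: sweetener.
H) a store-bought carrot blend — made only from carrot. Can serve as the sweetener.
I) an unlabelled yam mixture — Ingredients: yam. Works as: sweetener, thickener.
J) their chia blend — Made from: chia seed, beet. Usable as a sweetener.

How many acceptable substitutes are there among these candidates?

5

A: has brown sugar, so not paleo — out
B: has brandy, so not alcohol-free — reject
C: has egg white, so not egg-free — out
D: only olive oil and sweet potato; none excluded — valid
E: has sesame, so not sesame-free — no
F: not usable as a sweetener; has honey, so not paleo — reject
G: nothing on the exclusion list — OK
H: nothing on the exclusion list — valid
I: only yam; none excluded — keep
J: paleo, no egg — OK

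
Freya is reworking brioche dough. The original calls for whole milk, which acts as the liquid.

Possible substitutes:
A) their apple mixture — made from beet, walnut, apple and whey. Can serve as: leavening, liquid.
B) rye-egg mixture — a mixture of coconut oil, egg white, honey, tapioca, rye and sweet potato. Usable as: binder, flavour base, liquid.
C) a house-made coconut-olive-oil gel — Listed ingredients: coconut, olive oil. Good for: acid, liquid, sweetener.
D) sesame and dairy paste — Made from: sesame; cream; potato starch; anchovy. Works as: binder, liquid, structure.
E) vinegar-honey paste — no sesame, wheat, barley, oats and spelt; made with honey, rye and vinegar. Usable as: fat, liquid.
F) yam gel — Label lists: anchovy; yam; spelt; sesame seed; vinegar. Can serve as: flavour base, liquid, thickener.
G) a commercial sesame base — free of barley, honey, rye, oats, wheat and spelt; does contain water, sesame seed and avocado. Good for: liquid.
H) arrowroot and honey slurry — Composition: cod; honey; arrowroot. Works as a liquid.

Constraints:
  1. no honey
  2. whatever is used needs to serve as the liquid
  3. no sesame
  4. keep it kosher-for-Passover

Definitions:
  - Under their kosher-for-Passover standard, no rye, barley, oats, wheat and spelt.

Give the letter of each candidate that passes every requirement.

A: works as a liquid, no sesame, no honey — keep
B: has rye, so not kosher-for-Passover; has honey, so not honey-free — reject
C: only coconut and olive oil; none excluded — OK
D: has sesame, so not sesame-free — no
E: has rye, so not kosher-for-Passover; has honey, so not honey-free — out
F: has spelt, so not kosher-for-Passover; has sesame seed, so not sesame-free — out
G: has sesame seed, so not sesame-free — no
H: has honey, so not honey-free — out

A, C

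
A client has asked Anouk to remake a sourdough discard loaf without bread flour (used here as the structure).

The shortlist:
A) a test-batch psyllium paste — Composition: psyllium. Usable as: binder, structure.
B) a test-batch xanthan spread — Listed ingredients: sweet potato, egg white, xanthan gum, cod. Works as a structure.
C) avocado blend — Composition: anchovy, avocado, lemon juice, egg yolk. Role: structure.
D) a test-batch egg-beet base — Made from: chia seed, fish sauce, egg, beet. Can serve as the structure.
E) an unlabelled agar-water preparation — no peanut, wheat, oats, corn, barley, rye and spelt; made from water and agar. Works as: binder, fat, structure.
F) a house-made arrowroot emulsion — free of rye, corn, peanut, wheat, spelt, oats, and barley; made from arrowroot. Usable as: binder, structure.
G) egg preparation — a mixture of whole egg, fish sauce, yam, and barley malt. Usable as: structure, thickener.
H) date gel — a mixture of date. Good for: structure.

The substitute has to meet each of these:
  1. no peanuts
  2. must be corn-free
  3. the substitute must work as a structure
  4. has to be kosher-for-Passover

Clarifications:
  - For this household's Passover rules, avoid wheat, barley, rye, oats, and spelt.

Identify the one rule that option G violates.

usable as a structure: satisfied
kosher-for-Passover: has barley malt — fails
peanut-free: satisfied
corn-free: satisfied

kosher-for-Passover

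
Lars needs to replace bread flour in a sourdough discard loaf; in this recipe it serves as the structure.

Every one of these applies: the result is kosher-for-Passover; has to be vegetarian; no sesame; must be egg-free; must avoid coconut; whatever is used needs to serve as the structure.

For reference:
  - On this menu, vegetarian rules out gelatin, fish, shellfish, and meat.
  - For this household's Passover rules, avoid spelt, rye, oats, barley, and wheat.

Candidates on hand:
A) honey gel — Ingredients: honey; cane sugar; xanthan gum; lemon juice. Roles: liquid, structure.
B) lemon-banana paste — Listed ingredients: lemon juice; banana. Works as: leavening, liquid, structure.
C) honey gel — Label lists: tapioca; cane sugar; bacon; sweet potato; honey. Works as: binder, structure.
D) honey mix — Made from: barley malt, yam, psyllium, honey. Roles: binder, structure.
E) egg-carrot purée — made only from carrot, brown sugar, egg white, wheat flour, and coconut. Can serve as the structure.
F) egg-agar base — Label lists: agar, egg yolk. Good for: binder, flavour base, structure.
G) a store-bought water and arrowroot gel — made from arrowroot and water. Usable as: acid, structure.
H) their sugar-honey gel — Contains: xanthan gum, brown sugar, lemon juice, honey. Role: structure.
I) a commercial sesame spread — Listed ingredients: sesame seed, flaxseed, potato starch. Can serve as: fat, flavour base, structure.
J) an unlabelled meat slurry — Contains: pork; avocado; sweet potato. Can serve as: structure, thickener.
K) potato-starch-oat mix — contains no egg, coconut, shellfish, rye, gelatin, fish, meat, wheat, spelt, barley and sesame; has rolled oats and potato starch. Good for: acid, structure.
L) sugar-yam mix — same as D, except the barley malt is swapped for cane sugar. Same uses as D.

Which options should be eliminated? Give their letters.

C, D, E, F, I, J, K

A: every rule checks out — valid
B: kosher-for-Passover, vegetarian — keep
C: has bacon, so not vegetarian — reject
D: has barley malt, so not kosher-for-Passover — out
E: has wheat flour, so not kosher-for-Passover; has coconut, so not coconut-free (and 1 more) — out
F: has egg yolk, so not egg-free — no
G: nothing on the exclusion list — OK
H: nothing on the exclusion list — keep
I: has sesame seed, so not sesame-free — no
J: has pork, so not vegetarian — no
K: has rolled oats, so not kosher-for-Passover — reject
L: honey and cane sugar etc. — none of it excluded — keep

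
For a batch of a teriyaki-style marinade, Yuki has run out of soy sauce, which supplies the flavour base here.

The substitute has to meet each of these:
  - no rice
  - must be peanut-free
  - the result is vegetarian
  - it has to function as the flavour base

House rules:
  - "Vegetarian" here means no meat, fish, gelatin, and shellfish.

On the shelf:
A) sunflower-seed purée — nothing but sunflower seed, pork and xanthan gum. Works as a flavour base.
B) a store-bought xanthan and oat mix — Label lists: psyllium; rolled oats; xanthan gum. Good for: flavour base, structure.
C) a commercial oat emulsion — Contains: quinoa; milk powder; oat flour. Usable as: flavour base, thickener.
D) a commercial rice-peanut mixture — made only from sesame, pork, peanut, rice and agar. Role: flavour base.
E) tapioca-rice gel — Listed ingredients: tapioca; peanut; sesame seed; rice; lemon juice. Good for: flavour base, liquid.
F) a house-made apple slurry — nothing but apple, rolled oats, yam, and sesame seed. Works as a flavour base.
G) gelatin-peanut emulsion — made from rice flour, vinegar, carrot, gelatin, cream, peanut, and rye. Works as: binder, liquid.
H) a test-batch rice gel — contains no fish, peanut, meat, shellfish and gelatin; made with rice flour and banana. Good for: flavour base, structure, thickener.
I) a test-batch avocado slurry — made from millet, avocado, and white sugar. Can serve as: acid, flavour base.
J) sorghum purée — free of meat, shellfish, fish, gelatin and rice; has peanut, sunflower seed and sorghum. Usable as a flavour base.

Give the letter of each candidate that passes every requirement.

B, C, F, I

A: has pork, so not vegetarian — no
B: all constraints satisfied — valid
C: only milk powder, oat flour and quinoa; none excluded — keep
D: has pork, so not vegetarian; has rice, so not rice-free (and 1 more) — reject
E: has rice, so not rice-free; has peanut, so not peanut-free — reject
F: rolled oats and sesame seed etc. — none of it excluded — valid
G: not usable as a flavour base; has gelatin, so not vegetarian (and 2 more) — no
H: has rice flour, so not rice-free — reject
I: all constraints satisfied — valid
J: has peanut, so not peanut-free — no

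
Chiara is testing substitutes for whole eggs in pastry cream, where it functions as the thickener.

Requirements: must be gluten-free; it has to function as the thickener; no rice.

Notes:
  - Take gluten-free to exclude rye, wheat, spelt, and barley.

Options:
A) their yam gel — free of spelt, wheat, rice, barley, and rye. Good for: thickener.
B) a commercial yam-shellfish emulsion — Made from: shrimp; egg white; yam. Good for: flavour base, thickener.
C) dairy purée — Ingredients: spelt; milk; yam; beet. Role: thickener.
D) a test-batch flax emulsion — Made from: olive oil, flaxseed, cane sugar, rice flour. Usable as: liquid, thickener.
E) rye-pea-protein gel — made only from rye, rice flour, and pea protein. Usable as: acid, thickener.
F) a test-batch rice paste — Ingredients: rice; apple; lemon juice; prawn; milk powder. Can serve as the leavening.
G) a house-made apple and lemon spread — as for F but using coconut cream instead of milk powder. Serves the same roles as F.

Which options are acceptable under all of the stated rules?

A, B

A: nothing on the exclusion list — OK
B: nothing on the exclusion list — OK
C: has spelt, so not gluten-free — reject
D: has rice flour, so not rice-free — no
E: has rye, so not gluten-free; has rice flour, so not rice-free — reject
F: not usable as a thickener; has rice, so not rice-free — no
G: not usable as a thickener; has rice, so not rice-free — no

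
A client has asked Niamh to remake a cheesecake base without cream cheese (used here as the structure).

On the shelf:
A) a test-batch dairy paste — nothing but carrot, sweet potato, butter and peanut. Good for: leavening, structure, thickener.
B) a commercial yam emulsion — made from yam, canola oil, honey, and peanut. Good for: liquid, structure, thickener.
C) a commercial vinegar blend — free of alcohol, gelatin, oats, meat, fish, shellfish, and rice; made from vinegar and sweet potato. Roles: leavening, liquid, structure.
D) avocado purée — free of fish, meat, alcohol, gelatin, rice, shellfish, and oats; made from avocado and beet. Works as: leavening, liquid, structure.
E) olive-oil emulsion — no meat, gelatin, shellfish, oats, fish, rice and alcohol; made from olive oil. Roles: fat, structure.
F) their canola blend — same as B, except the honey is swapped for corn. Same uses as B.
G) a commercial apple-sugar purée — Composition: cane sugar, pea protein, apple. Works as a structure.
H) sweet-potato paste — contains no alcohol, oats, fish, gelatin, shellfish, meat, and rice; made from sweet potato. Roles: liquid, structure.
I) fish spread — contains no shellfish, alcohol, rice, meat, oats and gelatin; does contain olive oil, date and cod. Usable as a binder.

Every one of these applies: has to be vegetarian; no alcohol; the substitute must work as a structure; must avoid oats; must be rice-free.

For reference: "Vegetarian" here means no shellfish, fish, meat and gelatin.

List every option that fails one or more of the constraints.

I

A: no rice, vegetarian — OK
B: honey and peanut etc. — none of it excluded — keep
C: vegetarian, no oats — valid
D: no alcohol, no oats — keep
E: works as a structure, no alcohol, no oats — valid
F: no alcohol, no rice — OK
G: only cane sugar, apple, and pea protein; none excluded — valid
H: works as a structure, vegetarian, no oats — keep
I: not usable as a structure; has cod, so not vegetarian — reject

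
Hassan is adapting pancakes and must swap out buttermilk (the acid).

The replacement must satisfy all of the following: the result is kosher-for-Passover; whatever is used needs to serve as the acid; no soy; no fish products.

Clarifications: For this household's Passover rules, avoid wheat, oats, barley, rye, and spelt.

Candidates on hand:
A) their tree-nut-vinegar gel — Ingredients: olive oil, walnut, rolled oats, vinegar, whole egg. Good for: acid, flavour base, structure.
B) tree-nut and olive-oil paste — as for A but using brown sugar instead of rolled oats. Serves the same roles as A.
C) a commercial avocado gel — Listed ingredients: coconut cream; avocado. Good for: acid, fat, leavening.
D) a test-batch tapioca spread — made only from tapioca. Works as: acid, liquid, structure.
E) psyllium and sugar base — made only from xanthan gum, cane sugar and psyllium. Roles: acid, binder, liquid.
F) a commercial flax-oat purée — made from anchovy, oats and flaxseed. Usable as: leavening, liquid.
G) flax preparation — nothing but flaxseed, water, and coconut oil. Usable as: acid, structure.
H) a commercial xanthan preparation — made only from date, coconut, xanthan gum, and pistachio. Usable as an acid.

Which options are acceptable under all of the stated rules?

B, C, D, E, G, H

A: has rolled oats, so not kosher-for-Passover — no
B: works as an acid, kosher-for-Passover, no soy — valid
C: only coconut cream and avocado; none excluded — OK
D: only tapioca; none excluded — OK
E: kosher-for-Passover, no soy — OK
F: not usable as an acid; has oats, so not kosher-for-Passover (and 1 more) — no
G: works as an acid, kosher-for-Passover, no fish — OK
H: nothing on the exclusion list — keep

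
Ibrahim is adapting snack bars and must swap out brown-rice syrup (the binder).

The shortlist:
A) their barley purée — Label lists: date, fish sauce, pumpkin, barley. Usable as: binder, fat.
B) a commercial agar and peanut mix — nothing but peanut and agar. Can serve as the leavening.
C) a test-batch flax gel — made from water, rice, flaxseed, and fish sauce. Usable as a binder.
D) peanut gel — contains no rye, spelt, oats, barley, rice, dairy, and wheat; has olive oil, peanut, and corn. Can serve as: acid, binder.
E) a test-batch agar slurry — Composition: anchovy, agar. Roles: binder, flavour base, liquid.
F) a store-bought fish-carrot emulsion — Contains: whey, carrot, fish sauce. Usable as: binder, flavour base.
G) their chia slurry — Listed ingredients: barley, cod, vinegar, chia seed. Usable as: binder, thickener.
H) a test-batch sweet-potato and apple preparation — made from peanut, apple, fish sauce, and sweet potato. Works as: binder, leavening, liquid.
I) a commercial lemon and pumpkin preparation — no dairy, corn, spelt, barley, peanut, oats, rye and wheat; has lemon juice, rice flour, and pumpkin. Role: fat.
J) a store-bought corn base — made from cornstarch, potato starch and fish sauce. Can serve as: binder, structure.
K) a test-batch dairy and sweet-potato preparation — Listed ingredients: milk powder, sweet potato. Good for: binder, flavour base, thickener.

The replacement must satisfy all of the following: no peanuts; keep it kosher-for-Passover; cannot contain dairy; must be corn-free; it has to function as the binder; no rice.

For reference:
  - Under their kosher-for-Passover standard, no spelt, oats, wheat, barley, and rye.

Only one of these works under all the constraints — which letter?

A: has barley, so not kosher-for-Passover — reject
B: not usable as a binder; has peanut, so not peanut-free — out
C: has rice, so not rice-free — reject
D: has peanut, so not peanut-free; has corn, so not corn-free — no
E: only anchovy and agar; none excluded — valid
F: has whey, so not dairy-free — reject
G: has barley, so not kosher-for-Passover — reject
H: has peanut, so not peanut-free — reject
I: not usable as a binder; has rice flour, so not rice-free — reject
J: has cornstarch, so not corn-free — reject
K: has milk powder, so not dairy-free — no

E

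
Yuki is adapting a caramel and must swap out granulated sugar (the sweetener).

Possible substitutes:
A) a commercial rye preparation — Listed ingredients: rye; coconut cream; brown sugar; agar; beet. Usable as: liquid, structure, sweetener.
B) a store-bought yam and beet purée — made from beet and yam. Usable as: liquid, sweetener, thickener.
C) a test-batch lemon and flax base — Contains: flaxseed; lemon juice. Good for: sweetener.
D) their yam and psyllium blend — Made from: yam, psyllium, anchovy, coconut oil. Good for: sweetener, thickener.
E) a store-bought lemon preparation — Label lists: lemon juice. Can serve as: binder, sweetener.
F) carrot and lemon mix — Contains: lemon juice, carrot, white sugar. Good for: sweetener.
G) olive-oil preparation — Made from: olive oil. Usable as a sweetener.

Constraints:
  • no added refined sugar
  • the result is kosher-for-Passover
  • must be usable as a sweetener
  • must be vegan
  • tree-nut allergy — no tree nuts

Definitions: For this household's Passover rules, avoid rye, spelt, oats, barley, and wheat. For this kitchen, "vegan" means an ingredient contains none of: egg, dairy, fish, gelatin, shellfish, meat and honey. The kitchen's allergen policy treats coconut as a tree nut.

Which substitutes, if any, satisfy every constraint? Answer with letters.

B, C, E, G

A: has rye, so not kosher-for-Passover; has brown sugar, so not no-added-sugar (and 1 more) — out
B: all constraints satisfied — keep
C: only lemon juice and flaxseed; none excluded — valid
D: has anchovy, so not vegan; has coconut oil, so not tree-nut-free — out
E: only lemon juice; none excluded — keep
F: has white sugar, so not no-added-sugar — out
G: only olive oil; none excluded — OK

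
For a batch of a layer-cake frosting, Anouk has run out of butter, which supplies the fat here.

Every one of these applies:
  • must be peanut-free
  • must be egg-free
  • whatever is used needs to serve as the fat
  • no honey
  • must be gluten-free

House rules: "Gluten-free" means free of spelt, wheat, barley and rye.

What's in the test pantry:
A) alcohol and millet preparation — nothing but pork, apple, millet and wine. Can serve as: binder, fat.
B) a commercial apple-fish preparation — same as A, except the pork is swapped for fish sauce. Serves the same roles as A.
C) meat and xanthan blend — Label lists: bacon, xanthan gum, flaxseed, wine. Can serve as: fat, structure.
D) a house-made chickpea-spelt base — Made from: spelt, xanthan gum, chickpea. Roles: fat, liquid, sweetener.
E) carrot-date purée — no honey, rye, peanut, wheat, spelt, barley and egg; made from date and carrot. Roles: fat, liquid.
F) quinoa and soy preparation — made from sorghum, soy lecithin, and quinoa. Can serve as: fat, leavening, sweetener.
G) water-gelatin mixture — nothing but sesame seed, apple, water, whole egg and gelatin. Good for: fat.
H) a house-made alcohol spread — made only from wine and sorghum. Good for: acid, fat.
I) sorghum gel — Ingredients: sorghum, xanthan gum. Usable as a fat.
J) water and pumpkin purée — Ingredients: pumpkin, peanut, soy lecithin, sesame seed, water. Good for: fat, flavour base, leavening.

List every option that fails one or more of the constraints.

D, G, J

A: wine and pork etc. — none of it excluded — keep
B: all constraints satisfied — OK
C: nothing on the exclusion list — valid
D: has spelt, so not gluten-free — no
E: works as a fat, no honey, gluten-free — valid
F: nothing on the exclusion list — valid
G: has whole egg, so not egg-free — reject
H: every rule checks out — OK
I: every rule checks out — keep
J: has peanut, so not peanut-free — no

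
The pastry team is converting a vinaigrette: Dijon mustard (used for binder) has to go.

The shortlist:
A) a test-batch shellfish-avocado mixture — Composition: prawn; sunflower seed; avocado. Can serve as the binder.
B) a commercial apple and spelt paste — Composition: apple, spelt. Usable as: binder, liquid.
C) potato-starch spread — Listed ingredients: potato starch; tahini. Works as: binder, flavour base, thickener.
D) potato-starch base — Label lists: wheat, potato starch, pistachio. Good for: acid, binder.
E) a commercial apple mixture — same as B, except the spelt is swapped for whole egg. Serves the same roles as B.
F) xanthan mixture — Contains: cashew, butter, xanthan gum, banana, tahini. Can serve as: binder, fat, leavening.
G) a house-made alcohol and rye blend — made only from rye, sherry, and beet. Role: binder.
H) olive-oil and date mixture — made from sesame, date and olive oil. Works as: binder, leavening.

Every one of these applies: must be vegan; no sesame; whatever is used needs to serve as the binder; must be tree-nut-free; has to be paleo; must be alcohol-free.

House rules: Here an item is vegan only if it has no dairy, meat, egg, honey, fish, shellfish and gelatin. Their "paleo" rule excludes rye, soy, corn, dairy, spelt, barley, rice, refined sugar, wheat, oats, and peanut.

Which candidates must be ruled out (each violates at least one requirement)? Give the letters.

A: has prawn, so not vegan — out
B: has spelt, so not paleo — reject
C: has tahini, so not sesame-free — no
D: has wheat, so not paleo; has pistachio, so not tree-nut-free — no
E: has whole egg, so not vegan — reject
F: has butter, so not vegan; has butter, so not paleo (and 2 more) — no
G: has rye, so not paleo; has sherry, so not alcohol-free — out
H: has sesame, so not sesame-free — reject

A, B, C, D, E, F, G, H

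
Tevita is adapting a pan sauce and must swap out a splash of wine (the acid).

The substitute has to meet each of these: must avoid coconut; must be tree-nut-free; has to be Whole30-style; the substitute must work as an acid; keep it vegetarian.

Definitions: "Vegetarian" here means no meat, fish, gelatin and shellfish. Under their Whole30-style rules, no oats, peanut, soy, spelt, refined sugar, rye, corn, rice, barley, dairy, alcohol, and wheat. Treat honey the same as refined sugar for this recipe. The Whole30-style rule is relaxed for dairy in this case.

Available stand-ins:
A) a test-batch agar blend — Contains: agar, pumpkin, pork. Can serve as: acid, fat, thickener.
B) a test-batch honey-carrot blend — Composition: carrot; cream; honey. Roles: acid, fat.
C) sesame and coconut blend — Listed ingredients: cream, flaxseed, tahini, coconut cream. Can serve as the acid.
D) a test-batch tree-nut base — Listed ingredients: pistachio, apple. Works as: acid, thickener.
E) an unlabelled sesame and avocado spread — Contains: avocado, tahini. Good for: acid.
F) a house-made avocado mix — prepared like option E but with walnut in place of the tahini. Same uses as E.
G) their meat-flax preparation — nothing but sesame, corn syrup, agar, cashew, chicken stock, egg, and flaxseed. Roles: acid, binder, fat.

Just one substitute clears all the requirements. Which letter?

E

A: has pork, so not vegetarian — reject
B: has honey, so not Whole30-style — no
C: has coconut cream, so not coconut-free — no
D: has pistachio, so not tree-nut-free — out
E: no tree nuts, vegetarian — valid
F: has walnut, so not tree-nut-free — reject
G: has chicken stock, so not vegetarian; has corn syrup, so not Whole30-style (and 1 more) — out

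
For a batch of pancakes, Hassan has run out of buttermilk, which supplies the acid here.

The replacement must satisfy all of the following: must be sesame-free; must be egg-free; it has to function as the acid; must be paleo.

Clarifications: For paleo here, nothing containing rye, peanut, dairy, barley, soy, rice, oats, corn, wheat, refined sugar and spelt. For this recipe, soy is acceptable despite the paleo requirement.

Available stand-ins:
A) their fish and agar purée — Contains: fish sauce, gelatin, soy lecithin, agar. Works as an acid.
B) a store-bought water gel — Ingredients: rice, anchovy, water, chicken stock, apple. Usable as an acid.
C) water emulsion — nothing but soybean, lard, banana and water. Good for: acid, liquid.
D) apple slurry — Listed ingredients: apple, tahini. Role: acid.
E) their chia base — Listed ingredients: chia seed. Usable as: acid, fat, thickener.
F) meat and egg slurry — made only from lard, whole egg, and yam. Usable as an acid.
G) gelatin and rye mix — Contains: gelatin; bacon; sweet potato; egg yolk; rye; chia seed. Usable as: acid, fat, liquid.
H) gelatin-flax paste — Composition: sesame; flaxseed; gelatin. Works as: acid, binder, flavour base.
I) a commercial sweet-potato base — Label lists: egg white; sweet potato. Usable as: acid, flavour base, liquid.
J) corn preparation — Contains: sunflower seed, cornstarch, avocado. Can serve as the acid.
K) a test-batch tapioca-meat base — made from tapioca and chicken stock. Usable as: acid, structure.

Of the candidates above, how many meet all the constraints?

A: soy is permitted under the paleo carve-out; nothing else excluded — valid
B: has rice, so not paleo — no
C: soy is permitted under the paleo carve-out; nothing else excluded — valid
D: has tahini, so not sesame-free — reject
E: no sesame, no egg — valid
F: has whole egg, so not egg-free — no
G: has rye, so not paleo; has egg yolk, so not egg-free — reject
H: has sesame, so not sesame-free — no
I: has egg white, so not egg-free — no
J: has cornstarch, so not paleo — no
K: only chicken stock and tapioca; none excluded — OK

4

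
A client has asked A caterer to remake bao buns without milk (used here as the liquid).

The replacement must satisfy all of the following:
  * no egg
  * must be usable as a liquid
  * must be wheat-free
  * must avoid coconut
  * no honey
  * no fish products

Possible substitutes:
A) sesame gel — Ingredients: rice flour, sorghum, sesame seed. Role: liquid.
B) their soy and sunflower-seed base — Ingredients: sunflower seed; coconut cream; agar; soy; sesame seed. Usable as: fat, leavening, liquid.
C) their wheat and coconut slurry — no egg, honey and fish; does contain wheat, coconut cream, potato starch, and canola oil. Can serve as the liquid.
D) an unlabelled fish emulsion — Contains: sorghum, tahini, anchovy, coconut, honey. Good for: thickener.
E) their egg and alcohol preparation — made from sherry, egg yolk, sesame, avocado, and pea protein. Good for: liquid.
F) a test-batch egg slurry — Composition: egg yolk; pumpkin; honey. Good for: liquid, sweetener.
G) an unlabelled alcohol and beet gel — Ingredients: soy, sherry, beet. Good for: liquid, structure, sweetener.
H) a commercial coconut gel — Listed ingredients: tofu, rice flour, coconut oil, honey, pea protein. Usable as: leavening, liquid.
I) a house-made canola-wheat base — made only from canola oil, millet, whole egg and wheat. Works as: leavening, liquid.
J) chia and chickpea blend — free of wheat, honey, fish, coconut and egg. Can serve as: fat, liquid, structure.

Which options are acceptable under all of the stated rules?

A, G, J

A: only rice flour, sesame seed, and sorghum; none excluded — OK
B: has coconut cream, so not coconut-free — out
C: has coconut cream, so not coconut-free; has wheat, so not wheat-free — reject
D: not usable as a liquid; has coconut, so not coconut-free (and 2 more) — out
E: has egg yolk, so not egg-free — no
F: has egg yolk, so not egg-free; has honey, so not honey-free — reject
G: only sherry, soy, and beet; none excluded — OK
H: has coconut oil, so not coconut-free; has honey, so not honey-free — out
I: has wheat, so not wheat-free; has whole egg, so not egg-free — reject
J: works as a liquid, no coconut, no honey — keep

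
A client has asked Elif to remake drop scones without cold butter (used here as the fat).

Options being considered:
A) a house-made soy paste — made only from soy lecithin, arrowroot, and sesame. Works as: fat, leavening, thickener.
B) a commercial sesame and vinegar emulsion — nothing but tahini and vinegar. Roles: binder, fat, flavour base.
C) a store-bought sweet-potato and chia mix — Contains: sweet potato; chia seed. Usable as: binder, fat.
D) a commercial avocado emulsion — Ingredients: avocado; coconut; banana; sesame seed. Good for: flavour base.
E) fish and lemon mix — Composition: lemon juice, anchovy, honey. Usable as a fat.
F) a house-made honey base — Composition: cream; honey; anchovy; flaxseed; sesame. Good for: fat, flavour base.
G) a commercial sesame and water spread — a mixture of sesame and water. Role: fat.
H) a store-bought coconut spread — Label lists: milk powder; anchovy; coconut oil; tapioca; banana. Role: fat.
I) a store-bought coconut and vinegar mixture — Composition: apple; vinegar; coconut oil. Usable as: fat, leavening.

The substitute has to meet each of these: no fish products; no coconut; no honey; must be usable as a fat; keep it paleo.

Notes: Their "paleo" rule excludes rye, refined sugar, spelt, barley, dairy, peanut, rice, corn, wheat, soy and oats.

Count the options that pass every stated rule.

3

A: has soy lecithin, so not paleo — no
B: only tahini and vinegar; none excluded — valid
C: only chia seed and sweet potato; none excluded — keep
D: not usable as a fat; has coconut, so not coconut-free — reject
E: has honey, so not honey-free; has anchovy, so not fish-free — out
F: has cream, so not paleo; has honey, so not honey-free (and 1 more) — out
G: only sesame and water; none excluded — valid
H: has milk powder, so not paleo; has coconut oil, so not coconut-free (and 1 more) — out
I: has coconut oil, so not coconut-free — no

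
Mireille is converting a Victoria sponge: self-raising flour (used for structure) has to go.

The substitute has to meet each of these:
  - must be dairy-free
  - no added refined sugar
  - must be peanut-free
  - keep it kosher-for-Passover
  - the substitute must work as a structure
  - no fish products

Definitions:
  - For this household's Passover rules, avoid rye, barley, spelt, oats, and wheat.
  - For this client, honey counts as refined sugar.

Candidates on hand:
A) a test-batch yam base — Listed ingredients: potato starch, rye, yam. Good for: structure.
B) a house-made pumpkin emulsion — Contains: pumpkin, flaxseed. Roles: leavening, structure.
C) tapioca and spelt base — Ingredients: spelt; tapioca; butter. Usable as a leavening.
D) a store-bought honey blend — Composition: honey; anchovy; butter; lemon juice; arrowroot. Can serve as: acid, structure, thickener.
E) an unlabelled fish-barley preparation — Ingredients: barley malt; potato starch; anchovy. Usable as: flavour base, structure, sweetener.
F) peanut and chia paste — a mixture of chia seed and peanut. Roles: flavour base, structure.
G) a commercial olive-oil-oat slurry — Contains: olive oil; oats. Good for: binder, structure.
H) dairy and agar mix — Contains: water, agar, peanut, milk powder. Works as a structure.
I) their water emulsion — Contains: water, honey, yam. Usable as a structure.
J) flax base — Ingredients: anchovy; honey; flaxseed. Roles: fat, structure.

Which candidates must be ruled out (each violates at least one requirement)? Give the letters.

A: has rye, so not kosher-for-Passover — no
B: no peanut, kosher-for-Passover — valid
C: not usable as a structure; has spelt, so not kosher-for-Passover (and 1 more) — no
D: has butter, so not dairy-free; has honey, so not no-added-sugar (and 1 more) — no
E: has barley malt, so not kosher-for-Passover; has anchovy, so not fish-free — no
F: has peanut, so not peanut-free — reject
G: has oats, so not kosher-for-Passover — reject
H: has milk powder, so not dairy-free; has peanut, so not peanut-free — out
I: has honey, so not no-added-sugar — no
J: has honey, so not no-added-sugar; has anchovy, so not fish-free — out

A, C, D, E, F, G, H, I, J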